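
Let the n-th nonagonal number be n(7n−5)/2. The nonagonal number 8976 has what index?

51

Set n(7n−5)/2 = 8976, giving 7n² − 5n − 17952 = 0.
The discriminant is 25 + 56·8976 = 502681, and √502681 = 709.
So n = (5 + 709) / 14 = 714/14 = 51.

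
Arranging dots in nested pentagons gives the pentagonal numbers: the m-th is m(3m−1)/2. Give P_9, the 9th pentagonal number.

117

9·(3·9 − 1)/2 = 9·26/2 = 9·13 = 117.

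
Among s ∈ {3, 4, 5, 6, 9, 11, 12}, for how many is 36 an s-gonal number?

2

s = 3: P(3, 8) = 36. ✓
s = 4: P(4, 6) = 36. ✓
s = 5: P(5, 5) = 35 and P(5, 6) = 51; 36 is not s-gonal.
s = 6: P(6, 4) = 28 and P(6, 5) = 45; 36 is not s-gonal.
s = 9: P(9, 3) = 24 and P(9, 4) = 46; 36 is not s-gonal.
s = 11: P(11, 3) = 30 and P(11, 4) = 58; 36 is not s-gonal.
s = 12: P(12, 3) = 33 and P(12, 4) = 64; 36 is not s-gonal.
Hits: s ∈ {3, 4} → 2.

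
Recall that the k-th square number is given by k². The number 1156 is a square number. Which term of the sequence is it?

We need n² = 1156, so n = √1156 = 34.

34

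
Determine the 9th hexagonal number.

The 9th hexagonal number is n(2n−1) with n = 9.
9·(2·9 − 1) = 9·17 = 153.

153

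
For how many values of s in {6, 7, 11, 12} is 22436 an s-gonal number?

s = 6: P(6, 106) = 22366 and P(6, 107) = 22791; 22436 is not s-gonal.
s = 7: P(7, 95) = 22420 and P(7, 96) = 22896; 22436 is not s-gonal.
s = 11: P(11, 71) = 22436. ✓
s = 12: P(12, 67) = 22177 and P(12, 68) = 22848; 22436 is not s-gonal.
Hits: s ∈ {11} → 1.

1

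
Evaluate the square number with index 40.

The 40th square number is n² with n = 40.
40² = 1600.

1600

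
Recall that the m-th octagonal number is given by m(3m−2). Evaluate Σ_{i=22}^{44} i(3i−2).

Σ i(3i−2) = 3Σi² − 2Σi over i = 22..44.
Σi = 990 − 231 = 759 and Σi² = 29370 − 3311 = 26059.
3·26059 − 2·759 = 76659.

76659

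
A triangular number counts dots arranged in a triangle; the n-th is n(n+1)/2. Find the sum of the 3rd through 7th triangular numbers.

80

Σ i(i+1)/2 = (Σi² + Σi) / 2 over i = 3..7.
Σi = 28 − 3 = 25 and Σi² = 140 − 5 = 135.
(1·135 + 1·25) / 2 = 160/2 = 80.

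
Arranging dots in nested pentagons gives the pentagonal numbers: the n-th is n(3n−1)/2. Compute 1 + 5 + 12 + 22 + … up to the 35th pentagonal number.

22050

Σ i(3i−1)/2 = (3Σi² − Σi) / 2 over i = 1..35.
Σi = 630 and Σi² = 14910.
(3·14910 − 1·630) / 2 = 44100/2 = 22050.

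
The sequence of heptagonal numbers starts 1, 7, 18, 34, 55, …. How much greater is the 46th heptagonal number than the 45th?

Consecutive heptagonal numbers differ by 5n − 4: here 5·46 − 4 = 226.

226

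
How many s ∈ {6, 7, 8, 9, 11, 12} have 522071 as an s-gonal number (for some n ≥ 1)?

1

s = 6: P(6, 511) = 521731 and P(6, 512) = 523776; 522071 is not s-gonal.
s = 7: P(7, 457) = 521437 and P(7, 458) = 523723; 522071 is not s-gonal.
s = 8: P(8, 417) = 520833 and P(8, 418) = 523336; 522071 is not s-gonal.
s = 9: P(9, 386) = 520521 and P(9, 387) = 523224; 522071 is not s-gonal.
s = 11: P(11, 341) = 522071. ✓
s = 12: P(12, 323) = 520353 and P(12, 324) = 523584; 522071 is not s-gonal.
Hits: s ∈ {11} → 1.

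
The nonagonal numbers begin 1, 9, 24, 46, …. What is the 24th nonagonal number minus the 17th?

24·(7·24 − 5)/2 = 1956 and 17·(7·17 − 5)/2 = 969.
Difference: 1956 − 969 = 987.

987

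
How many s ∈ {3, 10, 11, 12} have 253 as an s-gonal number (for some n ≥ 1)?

1

s = 3: P(3, 22) = 253. ✓
s = 10: P(10, 8) = 232 and P(10, 9) = 297; 253 is not s-gonal.
s = 11: P(11, 7) = 196 and P(11, 8) = 260; 253 is not s-gonal.
s = 12: P(12, 7) = 217 and P(12, 8) = 288; 253 is not s-gonal.
Hits: s ∈ {3} → 1.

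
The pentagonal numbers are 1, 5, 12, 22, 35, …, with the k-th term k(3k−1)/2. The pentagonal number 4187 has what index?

Set n(3n−1)/2 = 4187, giving 3n² − n − 8374 = 0.
So n = (1 + 317) / 6 = 318/6 = 53.
Check: 53·(3·53 − 1)/2 = 4187. ✓

53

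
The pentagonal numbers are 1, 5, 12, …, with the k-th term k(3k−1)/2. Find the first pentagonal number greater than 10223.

10292

Solve n(3n−1)/2 > 10223 for integer n.
The largest n with value ≤ 10223 is 82 (since 10045 ≤ 10223 < 10292), so the first above is n = 83, value 10292.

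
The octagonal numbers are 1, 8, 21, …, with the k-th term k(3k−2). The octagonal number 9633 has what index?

57

Set n(3n−2) = 9633, giving 3n² − 2n − 9633 = 0.
The discriminant is 4 + 12·9633 = 115600, and √115600 = 340.
So n = (2 + 340) / 6 = 342/6 = 57.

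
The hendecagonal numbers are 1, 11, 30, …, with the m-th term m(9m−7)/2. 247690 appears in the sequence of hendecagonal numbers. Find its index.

235

Set n(9n−7)/2 = 247690, giving 9n² − 7n − 495380 = 0.
The discriminant is 49 + 72·247690 = 17833729, and √17833729 = 4223.
So n = (7 + 4223) / 18 = 4230/18 = 235.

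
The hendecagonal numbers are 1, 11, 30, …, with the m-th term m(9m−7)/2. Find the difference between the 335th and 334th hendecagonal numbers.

3007

Consecutive hendecagonal numbers differ by 9n − 8: here 9·335 − 8 = 3007.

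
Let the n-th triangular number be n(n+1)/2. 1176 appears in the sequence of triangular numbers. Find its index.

48

Set n(n+1)/2 = 1176, giving n² + n − 2352 = 0.
So n = (-1 + 97) / 2 = 96/2 = 48.
Check: 48·49/2 = 1176. ✓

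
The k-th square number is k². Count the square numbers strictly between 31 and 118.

The n-th square number is n².
Smallest index with value > 31: n = 6 (giving 36).
Largest index with value < 118: n = 10 (giving 100).
Indices 6 through 10: 5 terms.

5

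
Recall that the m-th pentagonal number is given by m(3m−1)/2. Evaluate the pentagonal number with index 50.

3725

The 50th pentagonal number is n(3n−1)/2 with n = 50.
50·(3·50 − 1)/2 = 50·149/2 = 3725.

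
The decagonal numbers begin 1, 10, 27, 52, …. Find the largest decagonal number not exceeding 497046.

494560

Solve n(4n−3) ≤ 497046 for integer n.
n = 352 gives 494560 ≤ 497046, while n = 353 gives 497377 > 497046; so the answer is 494560.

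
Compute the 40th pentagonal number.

2380

40·(3·40 − 1)/2 = 40·119/2 = 2380.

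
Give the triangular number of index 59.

1770

59·60/2 = 3540/2 = 1770.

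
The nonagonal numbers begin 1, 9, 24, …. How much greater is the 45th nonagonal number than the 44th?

Consecutive nonagonal numbers differ by 7n − 6: here 7·45 − 6 = 309.

309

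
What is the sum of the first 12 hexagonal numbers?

Σ i(2i−1) = 2Σi² − Σi over i = 1..12.
Σi = 78 and Σi² = 650.
2·650 − 1·78 = 1222.

1222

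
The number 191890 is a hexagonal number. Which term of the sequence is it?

Set n(2n−1) = 191890, giving 2n² − n − 191890 = 0.
The discriminant is 1 + 8·191890 = 1535121, and √1535121 = 1239.
So n = (1 + 1239) / 4 = 1240/4 = 310.
Check: 310·(2·310 − 1) = 191890. ✓

310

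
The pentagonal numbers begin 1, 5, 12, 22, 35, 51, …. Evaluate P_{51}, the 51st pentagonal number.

3876

51·(3·51 − 1)/2 = 51·152/2 = 51·76 = 3876.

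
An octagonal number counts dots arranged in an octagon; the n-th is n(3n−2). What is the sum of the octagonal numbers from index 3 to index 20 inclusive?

Σ i(3i−2) = 3Σi² − 2Σi over i = 3..20.
Σi = 210 − 3 = 207 and Σi² = 2870 − 5 = 2865.
3·2865 − 2·207 = 8181.

8181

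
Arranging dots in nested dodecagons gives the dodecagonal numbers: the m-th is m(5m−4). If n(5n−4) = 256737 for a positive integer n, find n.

227

Set n(5n−4) = 256737, giving 5n² − 4n − 256737 = 0.
The discriminant is 16 + 20·256737 = 5134756, and √5134756 = 2266.
So n = (4 + 2266) / 10 = 2270/10 = 227.
Check: 227·(5·227 − 4) = 256737. ✓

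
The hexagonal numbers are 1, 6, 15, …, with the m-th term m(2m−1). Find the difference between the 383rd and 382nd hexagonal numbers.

1529

Consecutive hexagonal numbers differ by 4n − 3: here 4·383 − 3 = 1529.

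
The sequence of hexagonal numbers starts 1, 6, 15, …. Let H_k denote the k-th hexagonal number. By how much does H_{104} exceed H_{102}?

822

104·(2·104 − 1) = 21528 and 102·(2·102 − 1) = 20706.
Difference: 21528 − 20706 = 822.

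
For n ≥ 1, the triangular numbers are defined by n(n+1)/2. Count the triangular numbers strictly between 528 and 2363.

The n-th triangular number is n(n+1)/2.
Smallest index with value > 528: n = 33 (giving 561).
Largest index with value < 2363: n = 68 (giving 2346).
Indices 33 through 68: 36 terms.

36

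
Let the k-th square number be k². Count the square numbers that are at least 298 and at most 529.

The n-th square number is n².
Smallest index with value ≥ 298: n = 18 (giving 324).
Largest index with value ≤ 529: n = 23 (giving 529).
Indices 18 through 23: 6 terms.

6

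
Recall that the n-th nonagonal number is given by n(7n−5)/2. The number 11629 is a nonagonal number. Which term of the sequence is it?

Set n(7n−5)/2 = 11629, giving 7n² − 5n − 23258 = 0.
The discriminant is 25 + 56·11629 = 651249, and √651249 = 807.
So n = (5 + 807) / 14 = 812/14 = 58.
Check: 58·(7·58 − 5)/2 = 11629. ✓

58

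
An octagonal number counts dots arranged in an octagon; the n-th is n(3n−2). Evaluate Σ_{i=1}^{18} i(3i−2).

5985

Σ i(3i−2) = 3Σi² − 2Σi over i = 1..18.
Σi = 171 and Σi² = 2109.
3·2109 − 2·171 = 5985.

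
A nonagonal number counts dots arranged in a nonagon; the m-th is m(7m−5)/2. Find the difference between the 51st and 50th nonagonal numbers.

351

Consecutive nonagonal numbers differ by 7n − 6: here 7·51 − 6 = 351.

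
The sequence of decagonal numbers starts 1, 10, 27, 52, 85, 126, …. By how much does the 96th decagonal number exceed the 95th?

761

Consecutive decagonal numbers differ by 8n − 7: here 8·96 − 7 = 761.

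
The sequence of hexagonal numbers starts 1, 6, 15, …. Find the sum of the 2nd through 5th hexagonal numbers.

94

Σ i(2i−1) = 2Σi² − Σi over i = 2..5.
Σi = 15 − 1 = 14 and Σi² = 55 − 1 = 54.
2·54 − 1·14 = 94.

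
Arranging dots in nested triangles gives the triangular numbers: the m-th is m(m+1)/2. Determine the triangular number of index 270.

270·271/2 = 73170/2 = 36585.

36585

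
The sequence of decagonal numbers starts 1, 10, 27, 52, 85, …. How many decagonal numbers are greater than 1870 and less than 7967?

The n-th decagonal number is n(4n−3).
Smallest index with value > 1870: n = 23 (giving 2047).
Largest index with value < 7967: n = 45 (giving 7965).
Indices 23 through 45: 23 terms.

23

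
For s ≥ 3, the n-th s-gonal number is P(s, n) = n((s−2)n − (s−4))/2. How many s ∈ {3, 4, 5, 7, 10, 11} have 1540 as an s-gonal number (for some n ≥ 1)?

s = 3: P(3, 55) = 1540. ✓
s = 4: P(4, 39) = 1521 and P(4, 40) = 1600; 1540 is not s-gonal.
s = 5: P(5, 32) = 1520 and P(5, 33) = 1617; 1540 is not s-gonal.
s = 7: P(7, 25) = 1525 and P(7, 26) = 1651; 1540 is not s-gonal.
s = 10: P(10, 20) = 1540. ✓
s = 11: P(11, 18) = 1395 and P(11, 19) = 1558; 1540 is not s-gonal.
Hits: s ∈ {3, 10} → 2.

2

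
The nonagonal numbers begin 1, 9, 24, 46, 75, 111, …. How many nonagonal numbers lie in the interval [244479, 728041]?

The n-th nonagonal number is n(7n−5)/2.
Smallest index with value ≥ 244479: n = 265 (giving 245125).
Largest index with value ≤ 728041: n = 456 (giving 726636).
Indices 265 through 456: 192 terms.

192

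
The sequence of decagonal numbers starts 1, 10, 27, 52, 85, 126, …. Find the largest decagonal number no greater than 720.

Solve n(4n−3) ≤ 720 for integer n.
n = 13 gives 637 ≤ 720, while n = 14 gives 742 > 720; so the answer is 637.

637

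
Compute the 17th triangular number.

153

17·18/2 = 306/2 = 153.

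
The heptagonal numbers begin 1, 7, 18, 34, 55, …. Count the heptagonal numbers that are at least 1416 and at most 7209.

30

The n-th heptagonal number is n(5n−3)/2.
Smallest index with value ≥ 1416: n = 25 (giving 1525).
Largest index with value ≤ 7209: n = 54 (giving 7209).
Indices 25 through 54: 30 terms.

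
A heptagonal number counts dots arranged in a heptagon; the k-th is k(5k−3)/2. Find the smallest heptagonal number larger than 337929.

338008

Solve n(5n−3)/2 > 337929 for integer n.
The largest n with value ≤ 337929 is 367 (since 336172 ≤ 337929 < 338008), so the first above is n = 368, value 338008.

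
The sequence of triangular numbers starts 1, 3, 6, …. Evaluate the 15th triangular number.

The 15th triangular number is n(n+1)/2 with n = 15.
15·16/2 = 240/2 = 120.

120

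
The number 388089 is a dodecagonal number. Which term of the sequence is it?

279

Set n(5n−4) = 388089, giving 5n² − 4n − 388089 = 0.
The discriminant is 16 + 20·388089 = 7761796, and √7761796 = 2786.
So n = (4 + 2786) / 10 = 2790/10 = 279.
Check: 279·(5·279 − 4) = 388089. ✓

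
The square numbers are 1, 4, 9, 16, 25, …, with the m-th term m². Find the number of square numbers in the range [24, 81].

The n-th square number is n².
Smallest index with value ≥ 24: n = 5 (giving 25).
Largest index with value ≤ 81: n = 9 (giving 81).
Indices 5 through 9: 5 terms.

5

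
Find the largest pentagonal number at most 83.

70

Solve n(3n−1)/2 ≤ 83 for integer n.
n = 7 gives 70 ≤ 83, while n = 8 gives 92 > 83; so the answer is 70.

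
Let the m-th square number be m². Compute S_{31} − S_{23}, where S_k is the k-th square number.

31² = 961 and 23² = 529.
Difference: 961 − 529 = 432.

432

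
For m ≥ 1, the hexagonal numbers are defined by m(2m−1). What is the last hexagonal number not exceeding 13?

6

Solve n(2n−1) ≤ 13 for integer n.
n = 2 gives 6 ≤ 13, while n = 3 gives 15 > 13; so the answer is 6.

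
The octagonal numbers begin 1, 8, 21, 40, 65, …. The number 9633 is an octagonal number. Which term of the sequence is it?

57

Set n(3n−2) = 9633, giving 3n² − 2n − 9633 = 0.
The discriminant is 4 + 12·9633 = 115600, and √115600 = 340.
So n = (2 + 340) / 6 = 342/6 = 57.
Check: 57·(3·57 − 2) = 9633. ✓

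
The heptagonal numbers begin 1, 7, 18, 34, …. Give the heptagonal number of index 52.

The 52nd heptagonal number is n(5n−3)/2 with n = 52.
52·(5·52 − 3)/2 = 52·257/2 = 6682.

6682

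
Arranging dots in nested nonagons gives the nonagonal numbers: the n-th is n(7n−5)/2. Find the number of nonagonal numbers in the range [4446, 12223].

The n-th nonagonal number is n(7n−5)/2.
Smallest index with value ≥ 4446: n = 36 (giving 4446).
Largest index with value ≤ 12223: n = 59 (giving 12036).
Indices 36 through 59: 24 terms.

24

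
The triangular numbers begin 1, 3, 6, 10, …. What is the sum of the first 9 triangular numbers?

Σ i(i+1)/2 = (Σi² + Σi) / 2 over i = 1..9.
Σi = 45 and Σi² = 285.
(1·285 + 1·45) / 2 = 330/2 = 165.

165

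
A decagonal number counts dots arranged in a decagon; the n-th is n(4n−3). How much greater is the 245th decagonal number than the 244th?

Consecutive decagonal numbers differ by 8n − 7: here 8·245 − 7 = 1953.

1953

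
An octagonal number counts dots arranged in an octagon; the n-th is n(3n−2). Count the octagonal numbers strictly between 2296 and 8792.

26

The n-th octagonal number is n(3n−2).
Smallest index with value > 2296: n = 29 (giving 2465).
Largest index with value < 8792: n = 54 (giving 8640).
Indices 29 through 54: 26 terms.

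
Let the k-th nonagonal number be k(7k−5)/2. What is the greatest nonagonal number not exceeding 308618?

Solve n(7n−5)/2 ≤ 308618 for integer n.
n = 297 gives 307989 ≤ 308618, while n = 298 gives 310069 > 308618; so the answer is 307989.

307989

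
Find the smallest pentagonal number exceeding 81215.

Solve n(3n−1)/2 > 81215 for integer n.
The largest n with value ≤ 81215 is 232 (since 80620 ≤ 81215 < 81317), so the first above is n = 233, value 81317.

81317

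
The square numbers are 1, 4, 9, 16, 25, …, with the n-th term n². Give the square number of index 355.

126025

355² = 126025.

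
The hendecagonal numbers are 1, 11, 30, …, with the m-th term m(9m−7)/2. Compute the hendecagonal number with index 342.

The 342nd hendecagonal number is n(9n−7)/2 with n = 342.
342·(9·342 − 7)/2 = 342·3071/2 = 525141.

525141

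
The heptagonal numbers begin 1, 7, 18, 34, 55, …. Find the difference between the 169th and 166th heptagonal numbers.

169·(5·169 − 3)/2 = 71149 and 166·(5·166 − 3)/2 = 68641.
Difference: 71149 − 68641 = 2508.

2508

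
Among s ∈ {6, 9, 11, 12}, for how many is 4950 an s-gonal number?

1

s = 6: P(6, 50) = 4950. ✓
s = 9: P(9, 37) = 4699 and P(9, 38) = 4959; 4950 is not s-gonal.
s = 11: P(11, 33) = 4785 and P(11, 34) = 5083; 4950 is not s-gonal.
s = 12: P(12, 31) = 4681 and P(12, 32) = 4992; 4950 is not s-gonal.
Hits: s ∈ {6} → 1.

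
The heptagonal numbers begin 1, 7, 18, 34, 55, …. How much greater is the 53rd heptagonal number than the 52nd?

261

Consecutive heptagonal numbers differ by 5n − 4: here 5·53 − 4 = 261.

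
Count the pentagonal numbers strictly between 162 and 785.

13

The n-th pentagonal number is n(3n−1)/2.
Smallest index with value > 162: n = 11 (giving 176).
Largest index with value < 785: n = 23 (giving 782).
Indices 11 through 23: 13 terms.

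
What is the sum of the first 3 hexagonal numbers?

22

Σ i(2i−1) = 2Σi² − Σi over i = 1..3.
Σi = 6 and Σi² = 14.
2·14 − 1·6 = 22.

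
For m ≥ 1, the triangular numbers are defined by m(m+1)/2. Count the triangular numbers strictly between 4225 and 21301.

114

The n-th triangular number is n(n+1)/2.
Smallest index with value > 4225: n = 92 (giving 4278).
Largest index with value < 21301: n = 205 (giving 21115).
Indices 92 through 205: 114 terms.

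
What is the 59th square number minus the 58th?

n² − (n−1)² = 2n − 1, so 59² − 58² = 2·59 − 1 = 117.

117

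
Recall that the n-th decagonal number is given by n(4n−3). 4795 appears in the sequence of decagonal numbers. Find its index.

Set n(4n−3) = 4795, giving 4n² − 3n − 4795 = 0.
So n = (3 + 277) / 8 = 280/8 = 35.

35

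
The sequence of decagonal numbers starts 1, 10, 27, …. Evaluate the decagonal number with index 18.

1242

18·(4·18 − 3) = 18·69 = 1242.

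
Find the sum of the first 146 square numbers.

1048061

Σ_{i=1}^{146} i² = 146·147·293/6 = 1048061.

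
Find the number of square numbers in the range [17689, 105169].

The n-th square number is n².
Smallest index with value ≥ 17689: n = 133 (giving 17689).
Largest index with value ≤ 105169: n = 324 (giving 104976).
Indices 133 through 324: 192 terms.

192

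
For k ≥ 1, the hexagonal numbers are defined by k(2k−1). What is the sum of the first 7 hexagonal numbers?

Σ i(2i−1) = 2Σi² − Σi over i = 1..7.
Σi = 28 and Σi² = 140.
2·140 − 1·28 = 252.

252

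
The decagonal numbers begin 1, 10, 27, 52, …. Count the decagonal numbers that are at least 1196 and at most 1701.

The n-th decagonal number is n(4n−3).
Smallest index with value ≥ 1196: n = 18 (giving 1242).
Largest index with value ≤ 1701: n = 21 (giving 1701).
Indices 18 through 21: 4 terms.

4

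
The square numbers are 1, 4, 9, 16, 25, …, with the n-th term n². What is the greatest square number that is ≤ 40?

36

Solve n² ≤ 40 for integer n.
n = 6 gives 36 ≤ 40, while n = 7 gives 49 > 40; so the answer is 36.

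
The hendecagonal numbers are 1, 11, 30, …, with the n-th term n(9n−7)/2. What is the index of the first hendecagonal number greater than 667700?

Solve n(9n−7)/2 > 667700 for integer n.
The largest n with value ≤ 667700 is 385 (since 665665 ≤ 667700 < 669131), so the first above is n = 386, value 669131.

386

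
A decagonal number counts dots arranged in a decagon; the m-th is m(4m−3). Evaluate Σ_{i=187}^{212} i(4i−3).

Σ i(4i−3) = 4Σi² − 3Σi over i = 187..212.
Σi = 22578 − 17391 = 5187 and Σi² = 3198550 − 2162281 = 1036269.
4·1036269 − 3·5187 = 4129515.

4129515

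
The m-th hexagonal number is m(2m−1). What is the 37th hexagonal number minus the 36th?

145

Consecutive hexagonal numbers differ by 4n − 3: here 4·37 − 3 = 145.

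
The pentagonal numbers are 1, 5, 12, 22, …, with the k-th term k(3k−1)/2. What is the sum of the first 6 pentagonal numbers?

126

Σ i(3i−1)/2 = (3Σi² − Σi) / 2 over i = 1..6.
Σi = 21 and Σi² = 91.
(3·91 − 1·21) / 2 = 252/2 = 126.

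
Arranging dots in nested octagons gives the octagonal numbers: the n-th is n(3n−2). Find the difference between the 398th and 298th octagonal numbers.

398·(3·398 − 2) = 474416 and 298·(3·298 − 2) = 265816.
Difference: 474416 − 265816 = 208600.

208600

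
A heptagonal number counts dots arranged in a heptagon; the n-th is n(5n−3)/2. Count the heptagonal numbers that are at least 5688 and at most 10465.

18

The n-th heptagonal number is n(5n−3)/2.
Smallest index with value ≥ 5688: n = 48 (giving 5688).
Largest index with value ≤ 10465: n = 65 (giving 10465).
Indices 48 through 65: 18 terms.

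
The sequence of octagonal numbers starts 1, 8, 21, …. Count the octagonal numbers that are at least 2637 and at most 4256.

9

The n-th octagonal number is n(3n−2).
Smallest index with value ≥ 2637: n = 30 (giving 2640).
Largest index with value ≤ 4256: n = 38 (giving 4256).
Indices 30 through 38: 9 terms.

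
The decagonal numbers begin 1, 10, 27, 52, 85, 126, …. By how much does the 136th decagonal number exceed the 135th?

Consecutive decagonal numbers differ by 8n − 7: here 8·136 − 7 = 1081.

1081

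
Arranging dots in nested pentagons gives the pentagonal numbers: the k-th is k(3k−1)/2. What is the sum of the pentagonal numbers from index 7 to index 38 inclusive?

Σ i(3i−1)/2 = (3Σi² − Σi) / 2 over i = 7..38.
Σi = 741 − 21 = 720 and Σi² = 19019 − 91 = 18928.
(3·18928 − 1·720) / 2 = 56064/2 = 28032.

28032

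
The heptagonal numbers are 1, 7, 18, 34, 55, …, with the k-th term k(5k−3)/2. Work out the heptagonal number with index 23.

The 23rd heptagonal number is n(5n−3)/2 with n = 23.
23·(5·23 − 3)/2 = 23·112/2 = 23·56 = 1288.

1288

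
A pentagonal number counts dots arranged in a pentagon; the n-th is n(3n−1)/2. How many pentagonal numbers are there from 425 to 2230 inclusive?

22

The n-th pentagonal number is n(3n−1)/2.
Smallest index with value ≥ 425: n = 17 (giving 425).
Largest index with value ≤ 2230: n = 38 (giving 2147).
Indices 17 through 38: 22 terms.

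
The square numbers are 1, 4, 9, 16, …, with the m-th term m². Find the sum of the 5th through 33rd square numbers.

Σ_{i=5}^{33} i² = 12529 − 30 = 12499.

12499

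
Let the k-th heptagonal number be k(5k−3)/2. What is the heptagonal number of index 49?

The 49th heptagonal number is n(5n−3)/2 with n = 49.
49·(5·49 − 3)/2 = 49·242/2 = 49·121 = 5929.

5929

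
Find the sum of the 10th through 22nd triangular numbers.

1859

Σ i(i+1)/2 = (Σi² + Σi) / 2 over i = 10..22.
Σi = 253 − 45 = 208 and Σi² = 3795 − 285 = 3510.
(1·3510 + 1·208) / 2 = 3718/2 = 1859.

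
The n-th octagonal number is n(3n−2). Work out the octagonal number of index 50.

7400

The 50th octagonal number is n(3n−2) with n = 50.
50·(3·50 − 2) = 50·148 = 7400.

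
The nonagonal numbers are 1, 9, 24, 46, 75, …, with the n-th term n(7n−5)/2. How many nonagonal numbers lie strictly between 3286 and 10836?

24

The n-th nonagonal number is n(7n−5)/2.
Smallest index with value > 3286: n = 32 (giving 3504).
Largest index with value < 10836: n = 55 (giving 10450).
Indices 32 through 55: 24 terms.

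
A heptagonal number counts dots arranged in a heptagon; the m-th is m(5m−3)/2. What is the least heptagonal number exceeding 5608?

Solve n(5n−3)/2 > 5608 for integer n.
The largest n with value ≤ 5608 is 47 (since 5452 ≤ 5608 < 5688), so the first above is n = 48, value 5688.

5688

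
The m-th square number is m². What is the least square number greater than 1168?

1225

Solve n² > 1168 for integer n.
The largest n with value ≤ 1168 is 34 (since 1156 ≤ 1168 < 1225), so the first above is n = 35, value 1225.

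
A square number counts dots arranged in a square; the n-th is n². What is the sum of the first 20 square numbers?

Σ_{i=1}^{20} i² = 20·21·41/6 = 2870.

2870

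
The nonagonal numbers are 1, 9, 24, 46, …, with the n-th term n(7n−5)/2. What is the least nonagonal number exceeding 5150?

5226

Solve n(7n−5)/2 > 5150 for integer n.
The largest n with value ≤ 5150 is 38 (since 4959 ≤ 5150 < 5226), so the first above is n = 39, value 5226.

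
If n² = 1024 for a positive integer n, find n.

We need n² = 1024, so n = √1024 = 32.

32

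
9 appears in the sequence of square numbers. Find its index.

We need n² = 9, so n = √9 = 3.

3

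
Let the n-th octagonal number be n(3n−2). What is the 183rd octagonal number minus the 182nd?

1093

Consecutive octagonal numbers differ by 6n − 5: here 6·183 − 5 = 1093.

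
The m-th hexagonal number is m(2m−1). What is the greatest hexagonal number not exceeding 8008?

Solve n(2n−1) ≤ 8008 for integer n.
n = 63 gives 7875 ≤ 8008, while n = 64 gives 8128 > 8008; so the answer is 7875.

7875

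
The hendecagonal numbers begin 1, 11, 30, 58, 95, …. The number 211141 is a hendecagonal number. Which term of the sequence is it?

Set n(9n−7)/2 = 211141, giving 9n² − 7n − 422282 = 0.
The discriminant is 49 + 72·211141 = 15202201, and √15202201 = 3899.
So n = (7 + 3899) / 18 = 3906/18 = 217.
Check: 217·(9·217 − 7)/2 = 211141. ✓

217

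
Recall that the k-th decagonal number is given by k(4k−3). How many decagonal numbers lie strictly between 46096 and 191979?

112

The n-th decagonal number is n(4n−3).
Smallest index with value > 46096: n = 108 (giving 46332).
Largest index with value < 191979: n = 219 (giving 191187).
Indices 108 through 219: 112 terms.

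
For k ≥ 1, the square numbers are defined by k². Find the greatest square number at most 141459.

141376

Solve n² ≤ 141459 for integer n.
n = 376 gives 141376 ≤ 141459, while n = 377 gives 142129 > 141459; so the answer is 141376.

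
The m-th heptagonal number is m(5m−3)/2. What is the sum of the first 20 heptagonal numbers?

6860

Σ i(5i−3)/2 = (5Σi² − 3Σi) / 2 over i = 1..20.
Σi = 210 and Σi² = 2870.
(5·2870 − 3·210) / 2 = 13720/2 = 6860.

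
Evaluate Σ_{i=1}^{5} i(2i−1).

95

Σ i(2i−1) = 2Σi² − Σi over i = 1..5.
Σi = 15 and Σi² = 55.
2·55 − 1·15 = 95.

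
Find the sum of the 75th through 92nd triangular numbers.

63744

Σ i(i+1)/2 = (Σi² + Σi) / 2 over i = 75..92.
Σi = 4278 − 2775 = 1503 and Σi² = 263810 − 137825 = 125985.
(1·125985 + 1·1503) / 2 = 127488/2 = 63744.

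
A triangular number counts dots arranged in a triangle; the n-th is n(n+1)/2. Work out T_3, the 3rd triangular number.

6

3·4/2 = 12/2 = 6.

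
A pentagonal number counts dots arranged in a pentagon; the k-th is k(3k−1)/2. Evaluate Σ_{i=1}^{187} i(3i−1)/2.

3287086

Σ i(3i−1)/2 = (3Σi² − Σi) / 2 over i = 1..187.
Σi = 17578 and Σi² = 2197250.
(3·2197250 − 1·17578) / 2 = 6574172/2 = 3287086.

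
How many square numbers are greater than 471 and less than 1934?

The n-th square number is n².
Smallest index with value > 471: n = 22 (giving 484).
Largest index with value < 1934: n = 43 (giving 1849).
Indices 22 through 43: 22 terms.

22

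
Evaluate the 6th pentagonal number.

The 6th pentagonal number is n(3n−1)/2 with n = 6.
6·(3·6 − 1)/2 = 6·17/2 = 51.

51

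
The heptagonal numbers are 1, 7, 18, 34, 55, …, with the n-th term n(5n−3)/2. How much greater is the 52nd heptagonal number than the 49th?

753

52·(5·52 − 3)/2 = 6682 and 49·(5·49 − 3)/2 = 5929.
Difference: 6682 − 5929 = 753.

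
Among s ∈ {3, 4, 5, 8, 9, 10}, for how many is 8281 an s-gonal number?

2

s = 3: P(3, 128) = 8256 and P(3, 129) = 8385; 8281 is not s-gonal.
s = 4: P(4, 91) = 8281. ✓
s = 5: P(5, 74) = 8177 and P(5, 75) = 8400; 8281 is not s-gonal.
s = 8: P(8, 52) = 8008 and P(8, 53) = 8321; 8281 is not s-gonal.
s = 9: P(9, 49) = 8281. ✓
s = 10: P(10, 45) = 7965 and P(10, 46) = 8326; 8281 is not s-gonal.
Hits: s ∈ {4, 9} → 2.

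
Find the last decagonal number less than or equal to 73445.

Solve n(4n−3) ≤ 73445 for integer n.
n = 135 gives 72495 ≤ 73445, while n = 136 gives 73576 > 73445; so the answer is 72495.

72495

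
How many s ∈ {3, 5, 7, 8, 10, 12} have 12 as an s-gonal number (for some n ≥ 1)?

s = 3: P(3, 4) = 10 and P(3, 5) = 15; 12 is not s-gonal.
s = 5: P(5, 3) = 12. ✓
s = 7: P(7, 2) = 7 and P(7, 3) = 18; 12 is not s-gonal.
s = 8: P(8, 2) = 8 and P(8, 3) = 21; 12 is not s-gonal.
s = 10: P(10, 2) = 10 and P(10, 3) = 27; 12 is not s-gonal.
s = 12: P(12, 2) = 12. ✓
Hits: s ∈ {5, 12} → 2.

2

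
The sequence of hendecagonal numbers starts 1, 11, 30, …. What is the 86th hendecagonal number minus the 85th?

766

Consecutive hendecagonal numbers differ by 9n − 8: here 9·86 − 8 = 766.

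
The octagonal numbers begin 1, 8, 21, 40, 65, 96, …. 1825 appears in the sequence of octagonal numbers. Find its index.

25

Set n(3n−2) = 1825, giving 3n² − 2n − 1825 = 0.
So n = (2 + 148) / 6 = 150/6 = 25.
Check: 25·(3·25 − 2) = 1825. ✓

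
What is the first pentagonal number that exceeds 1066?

1080

Solve n(3n−1)/2 > 1066 for integer n.
The largest n with value ≤ 1066 is 26 (since 1001 ≤ 1066 < 1080), so the first above is n = 27, value 1080.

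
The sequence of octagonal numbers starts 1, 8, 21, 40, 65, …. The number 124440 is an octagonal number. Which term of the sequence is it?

Set n(3n−2) = 124440, giving 3n² − 2n − 124440 = 0.
The discriminant is 4 + 12·124440 = 1493284, and √1493284 = 1222.
So n = (2 + 1222) / 6 = 1224/6 = 204.

204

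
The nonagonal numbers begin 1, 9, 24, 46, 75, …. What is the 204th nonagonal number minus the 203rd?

1422

Consecutive nonagonal numbers differ by 7n − 6: here 7·204 − 6 = 1422.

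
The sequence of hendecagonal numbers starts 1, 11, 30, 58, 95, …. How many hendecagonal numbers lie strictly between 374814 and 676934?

100

The n-th hendecagonal number is n(9n−7)/2.
Smallest index with value > 374814: n = 289 (giving 374833).
Largest index with value < 676934: n = 388 (giving 676090).
Indices 289 through 388: 100 terms.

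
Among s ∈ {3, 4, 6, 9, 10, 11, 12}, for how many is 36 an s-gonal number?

s = 3: P(3, 8) = 36. ✓
s = 4: P(4, 6) = 36. ✓
s = 6: P(6, 4) = 28 and P(6, 5) = 45; 36 is not s-gonal.
s = 9: P(9, 3) = 24 and P(9, 4) = 46; 36 is not s-gonal.
s = 10: P(10, 3) = 27 and P(10, 4) = 52; 36 is not s-gonal.
s = 11: P(11, 3) = 30 and P(11, 4) = 58; 36 is not s-gonal.
s = 12: P(12, 3) = 33 and P(12, 4) = 64; 36 is not s-gonal.
Hits: s ∈ {3, 4} → 2.

2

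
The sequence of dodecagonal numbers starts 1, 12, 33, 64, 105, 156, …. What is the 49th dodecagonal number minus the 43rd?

2736

49·(5·49 − 4) = 11809 and 43·(5·43 − 4) = 9073.
Difference: 11809 − 9073 = 2736.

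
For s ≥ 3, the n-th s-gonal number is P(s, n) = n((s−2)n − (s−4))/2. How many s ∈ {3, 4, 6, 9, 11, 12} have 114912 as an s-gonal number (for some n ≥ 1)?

s = 3: P(3, 478) = 114481 and P(3, 479) = 114960; 114912 is not s-gonal.
s = 4: P(4, 338) = 114244 and P(4, 339) = 114921; 114912 is not s-gonal.
s = 6: P(6, 239) = 114003 and P(6, 240) = 114960; 114912 is not s-gonal.
s = 9: P(9, 181) = 114211 and P(9, 182) = 115479; 114912 is not s-gonal.
s = 11: P(11, 160) = 114640 and P(11, 161) = 116081; 114912 is not s-gonal.
s = 12: P(12, 152) = 114912. ✓
Hits: s ∈ {12} → 1.

1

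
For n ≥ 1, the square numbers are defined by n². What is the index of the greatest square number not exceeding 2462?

Solve n² ≤ 2462 for integer n.
n = 49 gives 2401 ≤ 2462, while n = 50 gives 2500 > 2462; so the answer is index 49.

49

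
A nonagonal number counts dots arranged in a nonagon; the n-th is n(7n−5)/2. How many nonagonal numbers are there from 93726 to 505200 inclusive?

The n-th nonagonal number is n(7n−5)/2.
Smallest index with value ≥ 93726: n = 164 (giving 93726).
Largest index with value ≤ 505200: n = 380 (giving 504450).
Indices 164 through 380: 217 terms.

217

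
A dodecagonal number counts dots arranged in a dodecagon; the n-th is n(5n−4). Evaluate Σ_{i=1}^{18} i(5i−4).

Σ i(5i−4) = 5Σi² − 4Σi over i = 1..18.
Σi = 171 and Σi² = 2109.
5·2109 − 4·171 = 9861.

9861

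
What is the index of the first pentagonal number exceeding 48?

Solve n(3n−1)/2 > 48 for integer n.
The largest n with value ≤ 48 is 5 (since 35 ≤ 48 < 51), so the first above is n = 6, value 51.

6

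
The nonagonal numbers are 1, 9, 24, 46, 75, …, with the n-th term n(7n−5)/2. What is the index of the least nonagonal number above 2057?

25

Solve n(7n−5)/2 > 2057 for integer n.
The largest n with value ≤ 2057 is 24 (since 1956 ≤ 2057 < 2125), so the first above is n = 25, value 2125.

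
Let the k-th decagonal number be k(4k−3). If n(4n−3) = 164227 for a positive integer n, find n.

203

Set n(4n−3) = 164227, giving 4n² − 3n − 164227 = 0.
The discriminant is 9 + 16·164227 = 2627641, and √2627641 = 1621.
So n = (3 + 1621) / 8 = 1624/8 = 203.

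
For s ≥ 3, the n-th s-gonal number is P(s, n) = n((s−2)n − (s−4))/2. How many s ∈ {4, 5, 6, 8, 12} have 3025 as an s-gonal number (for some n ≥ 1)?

s = 4: P(4, 55) = 3025. ✓
s = 5: P(5, 45) = 3015 and P(5, 46) = 3151; 3025 is not s-gonal.
s = 6: P(6, 39) = 3003 and P(6, 40) = 3160; 3025 is not s-gonal.
s = 8: P(8, 32) = 3008 and P(8, 33) = 3201; 3025 is not s-gonal.
s = 12: P(12, 25) = 3025. ✓
Hits: s ∈ {4, 12} → 2.

2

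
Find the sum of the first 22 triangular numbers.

Σ i(i+1)/2 = (Σi² + Σi) / 2 over i = 1..22.
Σi = 253 and Σi² = 3795.
(1·3795 + 1·253) / 2 = 4048/2 = 2024.

2024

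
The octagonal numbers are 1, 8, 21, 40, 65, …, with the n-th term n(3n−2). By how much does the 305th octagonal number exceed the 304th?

1825

Consecutive octagonal numbers differ by 6n − 5: here 6·305 − 5 = 1825.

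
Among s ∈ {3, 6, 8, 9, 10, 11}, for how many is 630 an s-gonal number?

2

s = 3: P(3, 35) = 630. ✓
s = 6: P(6, 18) = 630. ✓
s = 8: P(8, 14) = 560 and P(8, 15) = 645; 630 is not s-gonal.
s = 9: P(9, 13) = 559 and P(9, 14) = 651; 630 is not s-gonal.
s = 10: P(10, 12) = 540 and P(10, 13) = 637; 630 is not s-gonal.
s = 11: P(11, 12) = 606 and P(11, 13) = 715; 630 is not s-gonal.
Hits: s ∈ {3, 6} → 2.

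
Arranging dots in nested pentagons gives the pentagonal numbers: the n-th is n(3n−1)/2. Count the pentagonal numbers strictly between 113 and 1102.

The n-th pentagonal number is n(3n−1)/2.
Smallest index with value > 113: n = 9 (giving 117).
Largest index with value < 1102: n = 27 (giving 1080).
Indices 9 through 27: 19 terms.

19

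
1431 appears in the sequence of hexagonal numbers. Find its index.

Set n(2n−1) = 1431, giving 2n² − n − 1431 = 0.
So n = (1 + 107) / 4 = 108/4 = 27.

27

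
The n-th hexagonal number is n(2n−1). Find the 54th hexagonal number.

5778

The 54th hexagonal number is n(2n−1) with n = 54.
54·(2·54 − 1) = 54·107 = 5778.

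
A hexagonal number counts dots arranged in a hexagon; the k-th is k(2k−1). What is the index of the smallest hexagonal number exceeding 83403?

205

Solve n(2n−1) > 83403 for integer n.
The largest n with value ≤ 83403 is 204 (since 83028 ≤ 83403 < 83845), so the first above is n = 205, value 83845.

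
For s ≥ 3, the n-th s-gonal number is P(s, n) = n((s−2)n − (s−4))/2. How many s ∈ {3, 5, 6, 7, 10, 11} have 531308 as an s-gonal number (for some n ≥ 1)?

1

s = 3: P(3, 1030) = 530965 and P(3, 1031) = 531996; 531308 is not s-gonal.
s = 5: P(5, 595) = 530740 and P(5, 596) = 532526; 531308 is not s-gonal.
s = 6: P(6, 515) = 529935 and P(6, 516) = 531996; 531308 is not s-gonal.
s = 7: P(7, 461) = 530611 and P(7, 462) = 532917; 531308 is not s-gonal.
s = 10: P(10, 364) = 528892 and P(10, 365) = 531805; 531308 is not s-gonal.
s = 11: P(11, 344) = 531308. ✓
Hits: s ∈ {11} → 1.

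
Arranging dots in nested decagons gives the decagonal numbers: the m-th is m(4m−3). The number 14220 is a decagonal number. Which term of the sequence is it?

60

Set n(4n−3) = 14220, giving 4n² − 3n − 14220 = 0.
The discriminant is 9 + 16·14220 = 227529, and √227529 = 477.
So n = (3 + 477) / 8 = 480/8 = 60.
Check: 60·(4·60 − 3) = 14220. ✓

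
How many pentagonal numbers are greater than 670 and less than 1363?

9

The n-th pentagonal number is n(3n−1)/2.
Smallest index with value > 670: n = 22 (giving 715).
Largest index with value < 1363: n = 30 (giving 1335).
Indices 22 through 30: 9 terms.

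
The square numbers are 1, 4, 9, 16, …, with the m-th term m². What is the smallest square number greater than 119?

121

Solve n² > 119 for integer n.
The largest n with value ≤ 119 is 10 (since 100 ≤ 119 < 121), so the first above is n = 11, value 121.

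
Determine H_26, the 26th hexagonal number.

1326

The 26th hexagonal number is n(2n−1) with n = 26.
26·(2·26 − 1) = 26·51 = 1326.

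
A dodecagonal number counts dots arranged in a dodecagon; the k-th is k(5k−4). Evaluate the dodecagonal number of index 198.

195228

The 198th dodecagonal number is n(5n−4) with n = 198.
198·(5·198 − 4) = 198·986 = 195228.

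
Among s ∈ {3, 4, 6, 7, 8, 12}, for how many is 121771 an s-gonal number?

s = 3: P(3, 493) = 121771. ✓
s = 4: P(4, 348) = 121104 and P(4, 349) = 121801; 121771 is not s-gonal.
s = 6: P(6, 247) = 121771. ✓
s = 7: P(7, 221) = 121771. ✓
s = 8: P(8, 201) = 120801 and P(8, 202) = 122008; 121771 is not s-gonal.
s = 12: P(12, 156) = 121056 and P(12, 157) = 122617; 121771 is not s-gonal.
Hits: s ∈ {3, 6, 7} → 3.

3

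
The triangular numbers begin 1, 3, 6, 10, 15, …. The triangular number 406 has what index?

Set n(n+1)/2 = 406, giving n² + n − 812 = 0.
The discriminant is 1 + 8·406 = 3249, and √3249 = 57.
So n = (-1 + 57) / 2 = 56/2 = 28.

28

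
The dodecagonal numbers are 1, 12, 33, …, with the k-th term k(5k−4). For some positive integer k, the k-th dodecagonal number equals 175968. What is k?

188

Set n(5n−4) = 175968, giving 5n² − 4n − 175968 = 0.
The discriminant is 16 + 20·175968 = 3519376, and √3519376 = 1876.
So n = (4 + 1876) / 10 = 1880/10 = 188.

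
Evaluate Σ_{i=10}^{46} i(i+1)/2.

17131

Σ i(i+1)/2 = (Σi² + Σi) / 2 over i = 10..46.
Σi = 1081 − 45 = 1036 and Σi² = 33511 − 285 = 33226.
(1·33226 + 1·1036) / 2 = 34262/2 = 17131.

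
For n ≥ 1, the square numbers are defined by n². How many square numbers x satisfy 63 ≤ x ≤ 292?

10

The n-th square number is n².
Smallest index with value ≥ 63: n = 8 (giving 64).
Largest index with value ≤ 292: n = 17 (giving 289).
Indices 8 through 17: 10 terms.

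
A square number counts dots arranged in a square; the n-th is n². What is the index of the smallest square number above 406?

Solve n² > 406 for integer n.
The largest n with value ≤ 406 is 20 (since 400 ≤ 406 < 441), so the first above is n = 21, value 441.

21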